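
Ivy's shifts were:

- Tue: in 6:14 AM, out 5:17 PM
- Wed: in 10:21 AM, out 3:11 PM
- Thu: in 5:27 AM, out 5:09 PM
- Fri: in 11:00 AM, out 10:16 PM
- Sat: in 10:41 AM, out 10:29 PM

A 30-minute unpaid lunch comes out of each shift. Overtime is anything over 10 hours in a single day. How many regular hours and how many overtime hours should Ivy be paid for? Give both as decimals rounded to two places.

Regular 44.33 hours, overtime 3.82 hours

Tue: 6:14 AM–5:17 PM = 11 h 3 min; less 30 min break → 10 h 33 min
Wed: 10:21 AM–3:11 PM = 4 h 50 min; less 30 min break → 4 h 20 min
Thu: 5:27 AM–5:09 PM = 11 h 42 min; less 30 min break → 11 h 12 min
Fri: 11:00 AM–10:16 PM = 11 h 16 min; less 30 min break → 10 h 46 min
Sat: 10:41 AM–10:29 PM = 11 h 48 min; less 30 min break → 11 h 18 min
Tue reg 10 h 0 min / OT 0 h 33 min; Wed reg 4 h 20 min / OT 0 h 0 min; Thu reg 10 h 0 min / OT 1 h 12 min; Fri reg 10 h 0 min / OT 0 h 46 min; Sat reg 10 h 0 min / OT 1 h 18 min.
Totals: regular 44 h 20 min, overtime 3 h 49 min.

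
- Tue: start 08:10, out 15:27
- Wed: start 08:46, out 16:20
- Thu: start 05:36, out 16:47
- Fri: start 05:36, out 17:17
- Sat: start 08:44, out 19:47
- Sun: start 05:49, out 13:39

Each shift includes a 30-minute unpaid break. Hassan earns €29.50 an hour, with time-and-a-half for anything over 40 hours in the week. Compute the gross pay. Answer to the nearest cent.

Tue: 08:10–15:27 = 7 h 17 min; less 30 min break → 6 h 47 min
Wed: 08:46–16:20 = 7 h 34 min; less 30 min break → 7 h 4 min
Thu: 05:36–16:47 = 11 h 11 min; less 30 min break → 10 h 41 min
Fri: 05:36–17:17 = 11 h 41 min; less 30 min break → 11 h 11 min
Sat: 08:44–19:47 = 11 h 3 min; less 30 min break → 10 h 33 min
Sun: 05:49–13:39 = 7 h 50 min; less 30 min break → 7 h 20 min
Total worked: 53 h 36 min = 3216 min.
Regular 40 h 0 min = 2400 min at €29.50/h; overtime 13 h 36 min = 816 min at €44.25/h.
Pay = (2400 × €29.50 + 816 × €44.25) ÷ 60 = €1781.80.

€1781.80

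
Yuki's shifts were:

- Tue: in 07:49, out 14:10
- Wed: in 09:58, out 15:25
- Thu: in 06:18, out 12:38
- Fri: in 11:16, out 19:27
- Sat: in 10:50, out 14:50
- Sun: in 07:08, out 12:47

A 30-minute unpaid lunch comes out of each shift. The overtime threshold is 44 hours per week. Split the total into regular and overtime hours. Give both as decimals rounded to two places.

Regular 32.97 hours, overtime 0.00 hours

Tue: 07:49–14:10 = 6 h 21 min; less 30 min break → 5 h 51 min
Wed: 09:58–15:25 = 5 h 27 min; less 30 min break → 4 h 57 min
Thu: 06:18–12:38 = 6 h 20 min; less 30 min break → 5 h 50 min
Fri: 11:16–19:27 = 8 h 11 min; less 30 min break → 7 h 41 min
Sat: 10:50–14:50 = 4 h 0 min; less 30 min break → 3 h 30 min
Sun: 07:08–12:47 = 5 h 39 min; less 30 min break → 5 h 9 min
Total worked: 32 h 58 min = 32.97 h.
Threshold 44 h → overtime 0 h 0 min, regular 32 h 58 min.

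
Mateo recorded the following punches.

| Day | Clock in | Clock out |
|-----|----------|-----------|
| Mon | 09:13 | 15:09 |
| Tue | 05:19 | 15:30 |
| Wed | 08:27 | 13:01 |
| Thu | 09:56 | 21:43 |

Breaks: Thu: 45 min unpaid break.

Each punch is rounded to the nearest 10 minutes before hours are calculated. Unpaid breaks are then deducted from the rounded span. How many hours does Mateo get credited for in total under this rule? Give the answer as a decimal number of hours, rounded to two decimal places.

31.58 hours

Mon: in 09:13→09:10, out 15:09→15:10; 6 h 0 min
Tue: in 05:19→05:20, out 15:30→15:30; 10 h 10 min
Wed: in 08:27→08:30, out 13:01→13:00; 4 h 30 min
Thu: in 09:56→10:00, out 21:43→21:40; 11 h 40 min − 45 min = 10 h 55 min
Total credited: 31 h 35 min.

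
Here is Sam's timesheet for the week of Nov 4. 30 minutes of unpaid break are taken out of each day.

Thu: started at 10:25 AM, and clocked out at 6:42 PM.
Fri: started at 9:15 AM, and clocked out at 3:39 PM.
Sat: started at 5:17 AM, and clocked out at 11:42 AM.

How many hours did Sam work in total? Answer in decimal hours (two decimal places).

19.60 hours

Thu: 10:25 AM–6:42 PM = 8 h 17 min; less 30 min break → 7 h 47 min
Fri: 9:15 AM–3:39 PM = 6 h 24 min; less 30 min break → 5 h 54 min
Sat: 5:17 AM–11:42 AM = 6 h 25 min; less 30 min break → 5 h 55 min
Total: 7 h 47 min + 5 h 54 min + 5 h 55 min = 19 h 36 min.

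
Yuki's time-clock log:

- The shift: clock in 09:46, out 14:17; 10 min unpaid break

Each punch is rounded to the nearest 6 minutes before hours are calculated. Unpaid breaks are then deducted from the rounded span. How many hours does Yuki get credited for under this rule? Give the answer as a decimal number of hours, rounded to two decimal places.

The shift: in 09:46→09:48, out 14:17→14:18; 4 h 30 min − 10 min = 4 h 20 min

4.33 hours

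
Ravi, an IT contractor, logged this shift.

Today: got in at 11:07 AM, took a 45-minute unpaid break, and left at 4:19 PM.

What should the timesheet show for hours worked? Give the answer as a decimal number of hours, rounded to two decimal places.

4.45 hours

Today: 11:07 AM–4:19 PM = 5 h 12 min; less 45 min break → 4 h 27 min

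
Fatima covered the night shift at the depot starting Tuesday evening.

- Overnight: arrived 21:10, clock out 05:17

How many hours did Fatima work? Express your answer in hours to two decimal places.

Overnight: 21:10 → midnight = 2 h 50 min; midnight → 05:17 = 5 h 17 min; span 8 h 7 min

8.12 hours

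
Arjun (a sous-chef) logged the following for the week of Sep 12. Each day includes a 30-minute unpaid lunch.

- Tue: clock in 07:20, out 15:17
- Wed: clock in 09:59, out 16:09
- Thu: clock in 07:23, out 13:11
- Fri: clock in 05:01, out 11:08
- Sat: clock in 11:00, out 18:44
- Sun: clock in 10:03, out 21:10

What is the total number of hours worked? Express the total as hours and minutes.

Tue: 07:20–15:17 = 7 h 57 min; less 30 min break → 7 h 27 min
Wed: 09:59–16:09 = 6 h 10 min; less 30 min break → 5 h 40 min
Thu: 07:23–13:11 = 5 h 48 min; less 30 min break → 5 h 18 min
Fri: 05:01–11:08 = 6 h 7 min; less 30 min break → 5 h 37 min
Sat: 11:00–18:44 = 7 h 44 min; less 30 min break → 7 h 14 min
Sun: 10:03–21:10 = 11 h 7 min; less 30 min break → 10 h 37 min
Total: 7 h 27 min + 5 h 40 min + 5 h 18 min + 5 h 37 min + 7 h 14 min + 10 h 37 min = 41 h 53 min.

41 h 53 min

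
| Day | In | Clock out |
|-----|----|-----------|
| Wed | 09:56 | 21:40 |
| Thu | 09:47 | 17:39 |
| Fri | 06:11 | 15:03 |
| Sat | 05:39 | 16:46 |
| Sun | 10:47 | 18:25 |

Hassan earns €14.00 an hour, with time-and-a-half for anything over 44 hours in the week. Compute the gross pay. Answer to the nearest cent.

Wed: 09:56–21:40 = 11 h 44 min
Thu: 09:47–17:39 = 7 h 52 min
Fri: 06:11–15:03 = 8 h 52 min
Sat: 05:39–16:46 = 11 h 7 min
Sun: 10:47–18:25 = 7 h 38 min
Total worked: 47 h 13 min = 2833 min.
Regular 44 h 0 min = 2640 min at €14.00/h; overtime 3 h 13 min = 193 min at €21.00/h.
Pay = (2640 × €14.00 + 193 × €21.00) ÷ 60 = €683.55.

€683.55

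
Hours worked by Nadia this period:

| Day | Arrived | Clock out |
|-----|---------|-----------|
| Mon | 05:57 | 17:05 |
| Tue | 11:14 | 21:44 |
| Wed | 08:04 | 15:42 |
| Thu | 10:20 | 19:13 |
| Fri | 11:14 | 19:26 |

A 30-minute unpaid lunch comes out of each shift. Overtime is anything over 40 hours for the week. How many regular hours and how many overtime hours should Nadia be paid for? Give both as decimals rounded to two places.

Mon: 05:57–17:05 = 11 h 8 min; less 30 min break → 10 h 38 min
Tue: 11:14–21:44 = 10 h 30 min; less 30 min break → 10 h 0 min
Wed: 08:04–15:42 = 7 h 38 min; less 30 min break → 7 h 8 min
Thu: 10:20–19:13 = 8 h 53 min; less 30 min break → 8 h 23 min
Fri: 11:14–19:26 = 8 h 12 min; less 30 min break → 7 h 42 min
Total worked: 43 h 51 min = 43.85 h.
Threshold 40 h → overtime 3 h 51 min, regular 40 h 0 min.

Regular 40.00 hours, overtime 3.85 hours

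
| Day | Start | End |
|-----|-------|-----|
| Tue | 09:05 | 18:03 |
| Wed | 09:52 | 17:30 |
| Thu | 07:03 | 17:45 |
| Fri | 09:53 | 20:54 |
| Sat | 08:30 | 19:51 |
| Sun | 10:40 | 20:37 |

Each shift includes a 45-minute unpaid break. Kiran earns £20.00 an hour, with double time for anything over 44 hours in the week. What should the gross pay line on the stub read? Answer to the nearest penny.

£1324.67

Tue: 09:05–18:03 = 8 h 58 min; less 45 min break → 8 h 13 min
Wed: 09:52–17:30 = 7 h 38 min; less 45 min break → 6 h 53 min
Thu: 07:03–17:45 = 10 h 42 min; less 45 min break → 9 h 57 min
Fri: 09:53–20:54 = 11 h 1 min; less 45 min break → 10 h 16 min
Sat: 08:30–19:51 = 11 h 21 min; less 45 min break → 10 h 36 min
Sun: 10:40–20:37 = 9 h 57 min; less 45 min break → 9 h 12 min
Total worked: 55 h 7 min = 3307 min.
Regular 44 h 0 min = 2640 min at £20.00/h; overtime 11 h 7 min = 667 min at £40.00/h.
Pay = (2640 × £20.00 + 667 × £40.00) ÷ 60 = £1324.67.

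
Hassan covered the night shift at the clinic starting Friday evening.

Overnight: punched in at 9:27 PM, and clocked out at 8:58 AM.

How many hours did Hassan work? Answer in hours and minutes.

11 h 31 min

Overnight: 9:27 PM → midnight = 2 h 33 min; midnight → 8:58 AM = 8 h 58 min; span 11 h 31 min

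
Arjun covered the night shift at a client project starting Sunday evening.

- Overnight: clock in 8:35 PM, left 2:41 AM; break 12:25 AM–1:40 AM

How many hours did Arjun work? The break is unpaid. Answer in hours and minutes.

4 h 51 min

Overnight: 8:35 PM → midnight = 3 h 25 min; midnight → 2:41 AM = 2 h 41 min; span 6 h 6 min; less 75 min break → 4 h 51 min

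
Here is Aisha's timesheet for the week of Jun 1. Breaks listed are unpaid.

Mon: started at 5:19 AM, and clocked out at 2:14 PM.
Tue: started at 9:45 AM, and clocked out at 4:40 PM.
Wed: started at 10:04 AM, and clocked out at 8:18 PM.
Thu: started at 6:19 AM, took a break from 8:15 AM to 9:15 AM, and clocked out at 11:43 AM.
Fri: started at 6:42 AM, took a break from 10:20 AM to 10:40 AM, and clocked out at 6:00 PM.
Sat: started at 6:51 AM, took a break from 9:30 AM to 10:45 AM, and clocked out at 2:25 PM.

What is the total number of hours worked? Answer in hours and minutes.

Mon: 5:19 AM–2:14 PM = 8 h 55 min
Tue: 9:45 AM–4:40 PM = 6 h 55 min
Wed: 10:04 AM–8:18 PM = 10 h 14 min
Thu: 6:19 AM–11:43 AM = 5 h 24 min; less 60 min break → 4 h 24 min
Fri: 6:42 AM–6:00 PM = 11 h 18 min; less 20 min break → 10 h 58 min
Sat: 6:51 AM–2:25 PM = 7 h 34 min; less 75 min break → 6 h 19 min
Total: 8 h 55 min + 6 h 55 min + 10 h 14 min + 4 h 24 min + 10 h 58 min + 6 h 19 min = 47 h 45 min.

47 h 45 min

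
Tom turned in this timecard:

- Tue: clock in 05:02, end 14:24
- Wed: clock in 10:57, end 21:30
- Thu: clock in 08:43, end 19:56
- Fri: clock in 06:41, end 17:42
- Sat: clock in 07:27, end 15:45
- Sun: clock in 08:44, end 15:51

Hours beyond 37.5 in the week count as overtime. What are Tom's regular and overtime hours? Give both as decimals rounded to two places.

Tue: 05:02–14:24 = 9 h 22 min
Wed: 10:57–21:30 = 10 h 33 min
Thu: 08:43–19:56 = 11 h 13 min
Fri: 06:41–17:42 = 11 h 1 min
Sat: 07:27–15:45 = 8 h 18 min
Sun: 08:44–15:51 = 7 h 7 min
Total worked: 57 h 34 min = 57.57 h.
Threshold 37.5 h → overtime 20 h 4 min, regular 37 h 30 min.

Regular 37.50 hours, overtime 20.07 hours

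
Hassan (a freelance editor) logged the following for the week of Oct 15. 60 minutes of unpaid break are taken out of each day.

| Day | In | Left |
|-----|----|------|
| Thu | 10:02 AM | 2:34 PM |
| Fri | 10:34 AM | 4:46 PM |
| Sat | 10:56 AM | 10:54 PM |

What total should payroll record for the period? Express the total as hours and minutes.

19 h 42 min

Thu: 10:02 AM–2:34 PM = 4 h 32 min; less 60 min break → 3 h 32 min
Fri: 10:34 AM–4:46 PM = 6 h 12 min; less 60 min break → 5 h 12 min
Sat: 10:56 AM–10:54 PM = 11 h 58 min; less 60 min break → 10 h 58 min
Total: 3 h 32 min + 5 h 12 min + 10 h 58 min = 19 h 42 min.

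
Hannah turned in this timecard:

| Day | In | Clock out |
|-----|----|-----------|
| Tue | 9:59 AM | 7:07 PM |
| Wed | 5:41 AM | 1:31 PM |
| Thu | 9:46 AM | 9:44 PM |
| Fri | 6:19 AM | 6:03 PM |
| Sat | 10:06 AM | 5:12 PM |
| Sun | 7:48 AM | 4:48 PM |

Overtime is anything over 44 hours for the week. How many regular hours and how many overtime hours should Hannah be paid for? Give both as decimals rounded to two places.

Tue: 9:59 AM–7:07 PM = 9 h 8 min
Wed: 5:41 AM–1:31 PM = 7 h 50 min
Thu: 9:46 AM–9:44 PM = 11 h 58 min
Fri: 6:19 AM–6:03 PM = 11 h 44 min
Sat: 10:06 AM–5:12 PM = 7 h 6 min
Sun: 7:48 AM–4:48 PM = 9 h 0 min
Total worked: 56 h 46 min = 56.77 h.
Threshold 44 h → overtime 12 h 46 min, regular 44 h 0 min.

Regular 44.00 hours, overtime 12.77 hours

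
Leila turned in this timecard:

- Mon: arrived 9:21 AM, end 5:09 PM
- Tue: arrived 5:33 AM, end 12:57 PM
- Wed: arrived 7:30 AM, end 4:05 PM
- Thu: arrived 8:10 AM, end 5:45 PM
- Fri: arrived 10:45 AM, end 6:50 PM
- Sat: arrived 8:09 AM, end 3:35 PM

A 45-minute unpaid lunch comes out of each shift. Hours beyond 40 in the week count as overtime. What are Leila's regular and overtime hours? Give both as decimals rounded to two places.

Mon: 9:21 AM–5:09 PM = 7 h 48 min; less 45 min break → 7 h 3 min
Tue: 5:33 AM–12:57 PM = 7 h 24 min; less 45 min break → 6 h 39 min
Wed: 7:30 AM–4:05 PM = 8 h 35 min; less 45 min break → 7 h 50 min
Thu: 8:10 AM–5:45 PM = 9 h 35 min; less 45 min break → 8 h 50 min
Fri: 10:45 AM–6:50 PM = 8 h 5 min; less 45 min break → 7 h 20 min
Sat: 8:09 AM–3:35 PM = 7 h 26 min; less 45 min break → 6 h 41 min
Total worked: 44 h 23 min = 44.38 h.
Threshold 40 h → overtime 4 h 23 min, regular 40 h 0 min.

Regular 40.00 hours, overtime 4.38 hours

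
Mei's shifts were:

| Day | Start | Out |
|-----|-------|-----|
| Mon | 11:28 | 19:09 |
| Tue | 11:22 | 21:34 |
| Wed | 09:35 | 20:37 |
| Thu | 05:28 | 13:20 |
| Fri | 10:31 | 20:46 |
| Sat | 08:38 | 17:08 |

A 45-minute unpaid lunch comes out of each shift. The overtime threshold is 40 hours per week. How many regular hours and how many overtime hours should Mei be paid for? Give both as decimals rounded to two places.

Mon: 11:28–19:09 = 7 h 41 min; less 45 min break → 6 h 56 min
Tue: 11:22–21:34 = 10 h 12 min; less 45 min break → 9 h 27 min
Wed: 09:35–20:37 = 11 h 2 min; less 45 min break → 10 h 17 min
Thu: 05:28–13:20 = 7 h 52 min; less 45 min break → 7 h 7 min
Fri: 10:31–20:46 = 10 h 15 min; less 45 min break → 9 h 30 min
Sat: 08:38–17:08 = 8 h 30 min; less 45 min break → 7 h 45 min
Total worked: 51 h 2 min = 51.03 h.
Threshold 40 h → overtime 11 h 2 min, regular 40 h 0 min.

Regular 40.00 hours, overtime 11.03 hours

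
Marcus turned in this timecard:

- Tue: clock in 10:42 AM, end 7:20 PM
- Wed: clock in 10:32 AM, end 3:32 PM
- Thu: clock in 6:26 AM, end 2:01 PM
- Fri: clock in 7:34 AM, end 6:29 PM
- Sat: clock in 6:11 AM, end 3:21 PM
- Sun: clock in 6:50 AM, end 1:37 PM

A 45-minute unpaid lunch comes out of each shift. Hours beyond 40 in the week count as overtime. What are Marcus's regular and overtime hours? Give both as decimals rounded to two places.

Regular 40.00 hours, overtime 3.58 hours

Tue: 10:42 AM–7:20 PM = 8 h 38 min; less 45 min break → 7 h 53 min
Wed: 10:32 AM–3:32 PM = 5 h 0 min; less 45 min break → 4 h 15 min
Thu: 6:26 AM–2:01 PM = 7 h 35 min; less 45 min break → 6 h 50 min
Fri: 7:34 AM–6:29 PM = 10 h 55 min; less 45 min break → 10 h 10 min
Sat: 6:11 AM–3:21 PM = 9 h 10 min; less 45 min break → 8 h 25 min
Sun: 6:50 AM–1:37 PM = 6 h 47 min; less 45 min break → 6 h 2 min
Total worked: 43 h 35 min = 43.58 h.
Threshold 40 h → overtime 3 h 35 min, regular 40 h 0 min.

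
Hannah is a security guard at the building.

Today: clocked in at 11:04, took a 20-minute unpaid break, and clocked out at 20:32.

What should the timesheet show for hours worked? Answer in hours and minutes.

9 h 8 min

Today: 11:04–20:32 = 9 h 28 min; less 20 min break → 9 h 8 min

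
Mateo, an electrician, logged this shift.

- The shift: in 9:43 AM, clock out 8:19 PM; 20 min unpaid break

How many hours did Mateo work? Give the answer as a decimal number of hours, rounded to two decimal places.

The shift: 9:43 AM–8:19 PM = 10 h 36 min; less 20 min break → 10 h 16 min

10.27 hours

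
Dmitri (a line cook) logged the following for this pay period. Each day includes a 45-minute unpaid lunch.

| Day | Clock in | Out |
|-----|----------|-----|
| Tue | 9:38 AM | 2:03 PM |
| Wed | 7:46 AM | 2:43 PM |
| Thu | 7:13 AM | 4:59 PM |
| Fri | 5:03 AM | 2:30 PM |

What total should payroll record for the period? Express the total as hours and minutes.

Tue: 9:38 AM–2:03 PM = 4 h 25 min; less 45 min break → 3 h 40 min
Wed: 7:46 AM–2:43 PM = 6 h 57 min; less 45 min break → 6 h 12 min
Thu: 7:13 AM–4:59 PM = 9 h 46 min; less 45 min break → 9 h 1 min
Fri: 5:03 AM–2:30 PM = 9 h 27 min; less 45 min break → 8 h 42 min
Total: 3 h 40 min + 6 h 12 min + 9 h 1 min + 8 h 42 min = 27 h 35 min.

27 h 35 min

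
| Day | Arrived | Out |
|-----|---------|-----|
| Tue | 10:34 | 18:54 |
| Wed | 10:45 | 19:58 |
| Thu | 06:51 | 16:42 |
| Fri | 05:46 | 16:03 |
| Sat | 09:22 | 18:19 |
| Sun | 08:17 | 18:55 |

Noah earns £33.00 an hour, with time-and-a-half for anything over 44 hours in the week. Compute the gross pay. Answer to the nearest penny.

£2108.70

Tue: 10:34–18:54 = 8 h 20 min
Wed: 10:45–19:58 = 9 h 13 min
Thu: 06:51–16:42 = 9 h 51 min
Fri: 05:46–16:03 = 10 h 17 min
Sat: 09:22–18:19 = 8 h 57 min
Sun: 08:17–18:55 = 10 h 38 min
Total worked: 57 h 16 min = 3436 min.
Regular 44 h 0 min = 2640 min at £33.00/h; overtime 13 h 16 min = 796 min at £49.50/h.
Pay = (2640 × £33.00 + 796 × £49.50) ÷ 60 = £2108.70.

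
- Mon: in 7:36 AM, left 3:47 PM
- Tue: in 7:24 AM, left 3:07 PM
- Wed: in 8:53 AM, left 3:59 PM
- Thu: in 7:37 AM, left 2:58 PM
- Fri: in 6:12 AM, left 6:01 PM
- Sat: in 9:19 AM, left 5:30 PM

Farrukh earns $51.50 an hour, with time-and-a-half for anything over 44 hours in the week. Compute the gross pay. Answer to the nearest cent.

$2756.54

Mon: 7:36 AM–3:47 PM = 8 h 11 min
Tue: 7:24 AM–3:07 PM = 7 h 43 min
Wed: 8:53 AM–3:59 PM = 7 h 6 min
Thu: 7:37 AM–2:58 PM = 7 h 21 min
Fri: 6:12 AM–6:01 PM = 11 h 49 min
Sat: 9:19 AM–5:30 PM = 8 h 11 min
Total worked: 50 h 21 min = 3021 min.
Regular 44 h 0 min = 2640 min at $51.50/h; overtime 6 h 21 min = 381 min at $77.25/h.
Pay = (2640 × $51.50 + 381 × $77.25) ÷ 60 = $2756.54.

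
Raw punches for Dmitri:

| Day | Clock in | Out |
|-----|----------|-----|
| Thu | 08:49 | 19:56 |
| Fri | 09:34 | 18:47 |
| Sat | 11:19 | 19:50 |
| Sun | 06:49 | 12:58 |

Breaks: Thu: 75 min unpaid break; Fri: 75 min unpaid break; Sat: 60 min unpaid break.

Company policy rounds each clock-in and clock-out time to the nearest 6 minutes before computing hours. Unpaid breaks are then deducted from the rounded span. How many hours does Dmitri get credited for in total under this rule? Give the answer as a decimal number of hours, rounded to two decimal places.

31.50 hours

Thu: in 08:49→08:48, out 19:56→19:54; 11 h 6 min − 75 min = 9 h 51 min
Fri: in 09:34→09:36, out 18:47→18:48; 9 h 12 min − 75 min = 7 h 57 min
Sat: in 11:19→11:18, out 19:50→19:48; 8 h 30 min − 60 min = 7 h 30 min
Sun: in 06:49→06:48, out 12:58→13:00; 6 h 12 min
Total credited: 31 h 30 min.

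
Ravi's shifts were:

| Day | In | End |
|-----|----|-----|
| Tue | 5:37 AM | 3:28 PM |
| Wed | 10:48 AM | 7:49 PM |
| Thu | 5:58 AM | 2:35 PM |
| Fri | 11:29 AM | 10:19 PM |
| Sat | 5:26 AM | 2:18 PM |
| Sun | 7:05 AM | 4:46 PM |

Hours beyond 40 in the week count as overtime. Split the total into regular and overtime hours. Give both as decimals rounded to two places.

Regular 40.00 hours, overtime 16.87 hours

Tue: 5:37 AM–3:28 PM = 9 h 51 min
Wed: 10:48 AM–7:49 PM = 9 h 1 min
Thu: 5:58 AM–2:35 PM = 8 h 37 min
Fri: 11:29 AM–10:19 PM = 10 h 50 min
Sat: 5:26 AM–2:18 PM = 8 h 52 min
Sun: 7:05 AM–4:46 PM = 9 h 41 min
Total worked: 56 h 52 min = 56.87 h.
Threshold 40 h → overtime 16 h 52 min, regular 40 h 0 min.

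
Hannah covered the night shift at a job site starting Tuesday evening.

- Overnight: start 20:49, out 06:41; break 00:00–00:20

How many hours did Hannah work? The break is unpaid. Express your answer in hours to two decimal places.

9.53 hours

Overnight: 20:49 → midnight = 3 h 11 min; midnight → 06:41 = 6 h 41 min; span 9 h 52 min; less 20 min break → 9 h 32 min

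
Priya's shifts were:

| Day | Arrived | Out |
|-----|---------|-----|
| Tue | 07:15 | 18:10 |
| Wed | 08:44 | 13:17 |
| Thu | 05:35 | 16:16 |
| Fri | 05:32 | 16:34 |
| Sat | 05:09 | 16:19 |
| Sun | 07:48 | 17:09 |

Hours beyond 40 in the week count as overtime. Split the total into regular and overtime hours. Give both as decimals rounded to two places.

Tue: 07:15–18:10 = 10 h 55 min
Wed: 08:44–13:17 = 4 h 33 min
Thu: 05:35–16:16 = 10 h 41 min
Fri: 05:32–16:34 = 11 h 2 min
Sat: 05:09–16:19 = 11 h 10 min
Sun: 07:48–17:09 = 9 h 21 min
Total worked: 57 h 42 min = 57.70 h.
Threshold 40 h → overtime 17 h 42 min, regular 40 h 0 min.

Regular 40.00 hours, overtime 17.70 hours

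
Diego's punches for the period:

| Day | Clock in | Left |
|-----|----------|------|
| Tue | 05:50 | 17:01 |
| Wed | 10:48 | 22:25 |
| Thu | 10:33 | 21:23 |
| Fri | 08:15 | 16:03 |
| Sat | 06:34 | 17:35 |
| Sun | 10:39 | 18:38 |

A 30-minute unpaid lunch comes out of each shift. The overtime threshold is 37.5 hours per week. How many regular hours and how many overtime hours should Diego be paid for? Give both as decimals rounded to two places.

Regular 37.50 hours, overtime 19.93 hours

Tue: 05:50–17:01 = 11 h 11 min; less 30 min break → 10 h 41 min
Wed: 10:48–22:25 = 11 h 37 min; less 30 min break → 11 h 7 min
Thu: 10:33–21:23 = 10 h 50 min; less 30 min break → 10 h 20 min
Fri: 08:15–16:03 = 7 h 48 min; less 30 min break → 7 h 18 min
Sat: 06:34–17:35 = 11 h 1 min; less 30 min break → 10 h 31 min
Sun: 10:39–18:38 = 7 h 59 min; less 30 min break → 7 h 29 min
Total worked: 57 h 26 min = 57.43 h.
Threshold 37.5 h → overtime 19 h 56 min, regular 37 h 30 min.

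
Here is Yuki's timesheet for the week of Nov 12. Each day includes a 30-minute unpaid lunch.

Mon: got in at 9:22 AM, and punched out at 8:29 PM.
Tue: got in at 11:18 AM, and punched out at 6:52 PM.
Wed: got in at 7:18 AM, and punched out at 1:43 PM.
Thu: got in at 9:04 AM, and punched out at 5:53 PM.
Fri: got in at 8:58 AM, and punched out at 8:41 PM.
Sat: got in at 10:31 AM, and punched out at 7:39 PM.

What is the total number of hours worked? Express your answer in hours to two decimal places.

51.77 hours

Mon: 9:22 AM–8:29 PM = 11 h 7 min; less 30 min break → 10 h 37 min
Tue: 11:18 AM–6:52 PM = 7 h 34 min; less 30 min break → 7 h 4 min
Wed: 7:18 AM–1:43 PM = 6 h 25 min; less 30 min break → 5 h 55 min
Thu: 9:04 AM–5:53 PM = 8 h 49 min; less 30 min break → 8 h 19 min
Fri: 8:58 AM–8:41 PM = 11 h 43 min; less 30 min break → 11 h 13 min
Sat: 10:31 AM–7:39 PM = 9 h 8 min; less 30 min break → 8 h 38 min
Total: 10 h 37 min + 7 h 4 min + 5 h 55 min + 8 h 19 min + 11 h 13 min + 8 h 38 min = 51 h 46 min.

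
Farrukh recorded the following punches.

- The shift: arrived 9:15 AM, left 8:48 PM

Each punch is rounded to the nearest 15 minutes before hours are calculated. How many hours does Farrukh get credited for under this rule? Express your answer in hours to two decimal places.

11.50 hours

The shift: in 9:15 AM→9:15 AM, out 8:48 PM→8:45 PM; 11 h 30 min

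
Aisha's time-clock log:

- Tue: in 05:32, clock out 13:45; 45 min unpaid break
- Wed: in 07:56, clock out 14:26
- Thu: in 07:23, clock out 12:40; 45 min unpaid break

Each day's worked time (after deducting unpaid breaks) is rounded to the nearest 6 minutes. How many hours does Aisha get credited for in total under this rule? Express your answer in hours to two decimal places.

Tue: 05:32–13:45 = 8 h 13 min − 45 min = 7 h 28 min → rounds to 7 h 30 min
Wed: 07:56–14:26 = 6 h 30 min → rounds to 6 h 30 min
Thu: 07:23–12:40 = 5 h 17 min − 45 min = 4 h 32 min → rounds to 4 h 30 min
Total credited: 18 h 30 min.

18.50 hours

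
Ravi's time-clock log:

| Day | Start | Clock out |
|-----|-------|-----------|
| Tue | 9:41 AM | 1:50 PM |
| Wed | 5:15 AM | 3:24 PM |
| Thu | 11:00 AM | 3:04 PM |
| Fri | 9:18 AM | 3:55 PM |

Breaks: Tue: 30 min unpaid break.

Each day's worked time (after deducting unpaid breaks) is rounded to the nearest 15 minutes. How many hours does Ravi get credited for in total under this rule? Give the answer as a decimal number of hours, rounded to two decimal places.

24.50 hours

Tue: 9:41 AM–1:50 PM = 4 h 9 min − 30 min = 3 h 39 min → rounds to 3 h 45 min
Wed: 5:15 AM–3:24 PM = 10 h 9 min → rounds to 10 h 15 min
Thu: 11:00 AM–3:04 PM = 4 h 4 min → rounds to 4 h 0 min
Fri: 9:18 AM–3:55 PM = 6 h 37 min → rounds to 6 h 30 min
Total credited: 24 h 30 min.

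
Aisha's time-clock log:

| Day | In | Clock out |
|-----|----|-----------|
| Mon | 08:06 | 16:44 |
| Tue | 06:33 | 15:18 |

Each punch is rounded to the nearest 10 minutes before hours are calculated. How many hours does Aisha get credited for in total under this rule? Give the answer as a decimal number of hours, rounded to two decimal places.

Mon: in 08:06→08:10, out 16:44→16:40; 8 h 30 min
Tue: in 06:33→06:30, out 15:18→15:20; 8 h 50 min
Total credited: 17 h 20 min.

17.33 hours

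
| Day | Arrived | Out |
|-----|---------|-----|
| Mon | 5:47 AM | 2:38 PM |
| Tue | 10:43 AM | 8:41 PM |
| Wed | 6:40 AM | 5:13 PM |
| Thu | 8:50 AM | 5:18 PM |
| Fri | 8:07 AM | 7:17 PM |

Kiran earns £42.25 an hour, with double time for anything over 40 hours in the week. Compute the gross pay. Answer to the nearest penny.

£2450.50

Mon: 5:47 AM–2:38 PM = 8 h 51 min
Tue: 10:43 AM–8:41 PM = 9 h 58 min
Wed: 6:40 AM–5:13 PM = 10 h 33 min
Thu: 8:50 AM–5:18 PM = 8 h 28 min
Fri: 8:07 AM–7:17 PM = 11 h 10 min
Total worked: 49 h 0 min = 2940 min.
Regular 40 h 0 min = 2400 min at £42.25/h; overtime 9 h 0 min = 540 min at £84.50/h.
Pay = (2400 × £42.25 + 540 × £84.50) ÷ 60 = £2450.50.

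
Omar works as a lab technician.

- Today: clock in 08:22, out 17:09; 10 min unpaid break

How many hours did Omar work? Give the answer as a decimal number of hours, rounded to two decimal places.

Today: 08:22–17:09 = 8 h 47 min; less 10 min break → 8 h 37 min

8.62 hours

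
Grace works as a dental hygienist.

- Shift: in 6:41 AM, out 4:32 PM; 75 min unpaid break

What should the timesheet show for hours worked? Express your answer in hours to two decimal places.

8.60 hours

Shift: 6:41 AM–4:32 PM = 9 h 51 min; less 75 min break → 8 h 36 min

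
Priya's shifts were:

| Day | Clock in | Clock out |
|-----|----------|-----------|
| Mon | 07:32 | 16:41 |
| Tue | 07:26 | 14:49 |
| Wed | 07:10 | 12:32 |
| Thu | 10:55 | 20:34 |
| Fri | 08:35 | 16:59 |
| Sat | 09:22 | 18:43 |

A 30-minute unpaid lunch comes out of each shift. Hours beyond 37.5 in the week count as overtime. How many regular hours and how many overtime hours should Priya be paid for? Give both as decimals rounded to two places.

Regular 37.50 hours, overtime 8.80 hours

Mon: 07:32–16:41 = 9 h 9 min; less 30 min break → 8 h 39 min
Tue: 07:26–14:49 = 7 h 23 min; less 30 min break → 6 h 53 min
Wed: 07:10–12:32 = 5 h 22 min; less 30 min break → 4 h 52 min
Thu: 10:55–20:34 = 9 h 39 min; less 30 min break → 9 h 9 min
Fri: 08:35–16:59 = 8 h 24 min; less 30 min break → 7 h 54 min
Sat: 09:22–18:43 = 9 h 21 min; less 30 min break → 8 h 51 min
Total worked: 46 h 18 min = 46.30 h.
Threshold 37.5 h → overtime 8 h 48 min, regular 37 h 30 min.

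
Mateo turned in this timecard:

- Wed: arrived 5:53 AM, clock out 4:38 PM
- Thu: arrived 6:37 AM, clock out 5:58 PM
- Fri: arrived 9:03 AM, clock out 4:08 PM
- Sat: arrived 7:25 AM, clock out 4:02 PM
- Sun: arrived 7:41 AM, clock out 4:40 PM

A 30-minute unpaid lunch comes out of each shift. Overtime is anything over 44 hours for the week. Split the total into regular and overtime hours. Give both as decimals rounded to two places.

Wed: 5:53 AM–4:38 PM = 10 h 45 min; less 30 min break → 10 h 15 min
Thu: 6:37 AM–5:58 PM = 11 h 21 min; less 30 min break → 10 h 51 min
Fri: 9:03 AM–4:08 PM = 7 h 5 min; less 30 min break → 6 h 35 min
Sat: 7:25 AM–4:02 PM = 8 h 37 min; less 30 min break → 8 h 7 min
Sun: 7:41 AM–4:40 PM = 8 h 59 min; less 30 min break → 8 h 29 min
Total worked: 44 h 17 min = 44.28 h.
Threshold 44 h → overtime 0 h 17 min, regular 44 h 0 min.

Regular 44.00 hours, overtime 0.28 hours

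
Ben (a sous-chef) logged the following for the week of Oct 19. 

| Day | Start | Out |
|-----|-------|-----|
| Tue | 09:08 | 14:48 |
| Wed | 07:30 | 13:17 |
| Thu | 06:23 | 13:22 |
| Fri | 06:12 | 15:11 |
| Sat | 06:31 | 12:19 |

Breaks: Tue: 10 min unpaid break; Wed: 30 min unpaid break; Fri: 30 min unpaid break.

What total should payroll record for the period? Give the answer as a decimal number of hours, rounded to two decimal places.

32.05 hours

Tue: 09:08–14:48 = 5 h 40 min; less 10 min break → 5 h 30 min
Wed: 07:30–13:17 = 5 h 47 min; less 30 min break → 5 h 17 min
Thu: 06:23–13:22 = 6 h 59 min
Fri: 06:12–15:11 = 8 h 59 min; less 30 min break → 8 h 29 min
Sat: 06:31–12:19 = 5 h 48 min
Total: 5 h 30 min + 5 h 17 min + 6 h 59 min + 8 h 29 min + 5 h 48 min = 32 h 3 min.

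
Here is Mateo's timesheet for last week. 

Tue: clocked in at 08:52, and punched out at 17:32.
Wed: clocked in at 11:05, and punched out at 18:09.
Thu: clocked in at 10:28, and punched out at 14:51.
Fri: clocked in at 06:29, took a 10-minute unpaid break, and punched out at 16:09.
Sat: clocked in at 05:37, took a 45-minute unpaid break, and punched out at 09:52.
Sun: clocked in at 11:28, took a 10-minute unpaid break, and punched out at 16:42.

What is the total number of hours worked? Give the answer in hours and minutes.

38 h 11 min

Tue: 08:52–17:32 = 8 h 40 min
Wed: 11:05–18:09 = 7 h 4 min
Thu: 10:28–14:51 = 4 h 23 min
Fri: 06:29–16:09 = 9 h 40 min; less 10 min break → 9 h 30 min
Sat: 05:37–09:52 = 4 h 15 min; less 45 min break → 3 h 30 min
Sun: 11:28–16:42 = 5 h 14 min; less 10 min break → 5 h 4 min
Total: 8 h 40 min + 7 h 4 min + 4 h 23 min + 9 h 30 min + 3 h 30 min + 5 h 4 min = 38 h 11 min.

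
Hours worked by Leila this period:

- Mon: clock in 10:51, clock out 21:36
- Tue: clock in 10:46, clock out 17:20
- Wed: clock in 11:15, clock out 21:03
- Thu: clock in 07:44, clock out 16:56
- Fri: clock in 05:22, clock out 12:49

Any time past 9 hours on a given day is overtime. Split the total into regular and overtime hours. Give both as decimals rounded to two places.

Regular 41.02 hours, overtime 2.75 hours

Mon: 10:51–21:36 = 10 h 45 min
Tue: 10:46–17:20 = 6 h 34 min
Wed: 11:15–21:03 = 9 h 48 min
Thu: 07:44–16:56 = 9 h 12 min
Fri: 05:22–12:49 = 7 h 27 min
Mon reg 9 h 0 min / OT 1 h 45 min; Tue reg 6 h 34 min / OT 0 h 0 min; Wed reg 9 h 0 min / OT 0 h 48 min; Thu reg 9 h 0 min / OT 0 h 12 min; Fri reg 7 h 27 min / OT 0 h 0 min.
Totals: regular 41 h 1 min, overtime 2 h 45 min.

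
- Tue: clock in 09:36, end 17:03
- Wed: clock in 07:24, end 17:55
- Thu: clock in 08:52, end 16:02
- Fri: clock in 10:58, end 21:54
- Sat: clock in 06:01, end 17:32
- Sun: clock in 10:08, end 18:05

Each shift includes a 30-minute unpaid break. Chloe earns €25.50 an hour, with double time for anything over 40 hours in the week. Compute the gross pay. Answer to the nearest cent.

Tue: 09:36–17:03 = 7 h 27 min; less 30 min break → 6 h 57 min
Wed: 07:24–17:55 = 10 h 31 min; less 30 min break → 10 h 1 min
Thu: 08:52–16:02 = 7 h 10 min; less 30 min break → 6 h 40 min
Fri: 10:58–21:54 = 10 h 56 min; less 30 min break → 10 h 26 min
Sat: 06:01–17:32 = 11 h 31 min; less 30 min break → 11 h 1 min
Sun: 10:08–18:05 = 7 h 57 min; less 30 min break → 7 h 27 min
Total worked: 52 h 32 min = 3152 min.
Regular 40 h 0 min = 2400 min at €25.50/h; overtime 12 h 32 min = 752 min at €51.00/h.
Pay = (2400 × €25.50 + 752 × €51.00) ÷ 60 = €1659.20.

€1659.20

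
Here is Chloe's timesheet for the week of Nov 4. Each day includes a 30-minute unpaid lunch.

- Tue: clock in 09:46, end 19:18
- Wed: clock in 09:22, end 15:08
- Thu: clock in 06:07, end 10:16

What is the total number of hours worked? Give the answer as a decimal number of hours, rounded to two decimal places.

Tue: 09:46–19:18 = 9 h 32 min; less 30 min break → 9 h 2 min
Wed: 09:22–15:08 = 5 h 46 min; less 30 min break → 5 h 16 min
Thu: 06:07–10:16 = 4 h 9 min; less 30 min break → 3 h 39 min
Total: 9 h 2 min + 5 h 16 min + 3 h 39 min = 17 h 57 min.

17.95 hours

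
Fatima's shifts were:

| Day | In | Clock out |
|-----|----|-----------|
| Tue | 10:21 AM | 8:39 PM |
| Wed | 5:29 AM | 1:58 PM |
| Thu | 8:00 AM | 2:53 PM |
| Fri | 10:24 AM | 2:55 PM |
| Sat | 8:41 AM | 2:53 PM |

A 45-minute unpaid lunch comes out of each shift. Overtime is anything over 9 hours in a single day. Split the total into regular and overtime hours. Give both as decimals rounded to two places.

Regular 32.08 hours, overtime 0.55 hours

Tue: 10:21 AM–8:39 PM = 10 h 18 min; less 45 min break → 9 h 33 min
Wed: 5:29 AM–1:58 PM = 8 h 29 min; less 45 min break → 7 h 44 min
Thu: 8:00 AM–2:53 PM = 6 h 53 min; less 45 min break → 6 h 8 min
Fri: 10:24 AM–2:55 PM = 4 h 31 min; less 45 min break → 3 h 46 min
Sat: 8:41 AM–2:53 PM = 6 h 12 min; less 45 min break → 5 h 27 min
Tue reg 9 h 0 min / OT 0 h 33 min; Wed reg 7 h 44 min / OT 0 h 0 min; Thu reg 6 h 8 min / OT 0 h 0 min; Fri reg 3 h 46 min / OT 0 h 0 min; Sat reg 5 h 27 min / OT 0 h 0 min.
Totals: regular 32 h 5 min, overtime 0 h 33 min.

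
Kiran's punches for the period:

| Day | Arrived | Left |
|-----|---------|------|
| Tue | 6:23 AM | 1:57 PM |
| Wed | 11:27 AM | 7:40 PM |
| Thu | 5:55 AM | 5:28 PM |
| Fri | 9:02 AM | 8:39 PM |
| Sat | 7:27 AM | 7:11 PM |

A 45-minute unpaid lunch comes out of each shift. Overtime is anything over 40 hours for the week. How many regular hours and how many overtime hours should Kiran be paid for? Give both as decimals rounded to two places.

Regular 40.00 hours, overtime 6.93 hours

Tue: 6:23 AM–1:57 PM = 7 h 34 min; less 45 min break → 6 h 49 min
Wed: 11:27 AM–7:40 PM = 8 h 13 min; less 45 min break → 7 h 28 min
Thu: 5:55 AM–5:28 PM = 11 h 33 min; less 45 min break → 10 h 48 min
Fri: 9:02 AM–8:39 PM = 11 h 37 min; less 45 min break → 10 h 52 min
Sat: 7:27 AM–7:11 PM = 11 h 44 min; less 45 min break → 10 h 59 min
Total worked: 46 h 56 min = 46.93 h.
Threshold 40 h → overtime 6 h 56 min, regular 40 h 0 min.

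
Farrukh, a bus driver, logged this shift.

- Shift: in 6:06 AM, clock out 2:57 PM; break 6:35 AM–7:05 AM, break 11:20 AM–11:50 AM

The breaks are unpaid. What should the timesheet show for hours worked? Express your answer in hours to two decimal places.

7.85 hours

Shift: 6:06 AM–2:57 PM = 8 h 51 min; less 60 min break → 7 h 51 min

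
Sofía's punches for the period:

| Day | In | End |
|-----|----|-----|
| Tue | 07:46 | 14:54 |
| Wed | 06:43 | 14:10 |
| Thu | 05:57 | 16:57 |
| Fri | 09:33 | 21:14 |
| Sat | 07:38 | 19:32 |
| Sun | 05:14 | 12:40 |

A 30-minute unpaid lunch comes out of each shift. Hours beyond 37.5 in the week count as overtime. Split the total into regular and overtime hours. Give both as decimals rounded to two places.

Regular 37.50 hours, overtime 16.10 hours

Tue: 07:46–14:54 = 7 h 8 min; less 30 min break → 6 h 38 min
Wed: 06:43–14:10 = 7 h 27 min; less 30 min break → 6 h 57 min
Thu: 05:57–16:57 = 11 h 0 min; less 30 min break → 10 h 30 min
Fri: 09:33–21:14 = 11 h 41 min; less 30 min break → 11 h 11 min
Sat: 07:38–19:32 = 11 h 54 min; less 30 min break → 11 h 24 min
Sun: 05:14–12:40 = 7 h 26 min; less 30 min break → 6 h 56 min
Total worked: 53 h 36 min = 53.60 h.
Threshold 37.5 h → overtime 16 h 6 min, regular 37 h 30 min.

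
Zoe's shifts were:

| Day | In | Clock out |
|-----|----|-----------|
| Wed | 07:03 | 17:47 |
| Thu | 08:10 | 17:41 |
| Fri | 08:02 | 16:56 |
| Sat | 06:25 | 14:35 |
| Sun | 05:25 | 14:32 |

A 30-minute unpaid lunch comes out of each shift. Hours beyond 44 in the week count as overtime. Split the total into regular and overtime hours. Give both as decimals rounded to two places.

Regular 43.93 hours, overtime 0.00 hours

Wed: 07:03–17:47 = 10 h 44 min; less 30 min break → 10 h 14 min
Thu: 08:10–17:41 = 9 h 31 min; less 30 min break → 9 h 1 min
Fri: 08:02–16:56 = 8 h 54 min; less 30 min break → 8 h 24 min
Sat: 06:25–14:35 = 8 h 10 min; less 30 min break → 7 h 40 min
Sun: 05:25–14:32 = 9 h 7 min; less 30 min break → 8 h 37 min
Total worked: 43 h 56 min = 43.93 h.
Threshold 44 h → overtime 0 h 0 min, regular 43 h 56 min.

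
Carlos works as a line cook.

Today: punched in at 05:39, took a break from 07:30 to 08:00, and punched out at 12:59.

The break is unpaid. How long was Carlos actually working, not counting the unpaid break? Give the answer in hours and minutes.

Today: 05:39–12:59 = 7 h 20 min; less 30 min break → 6 h 50 min

6 h 50 min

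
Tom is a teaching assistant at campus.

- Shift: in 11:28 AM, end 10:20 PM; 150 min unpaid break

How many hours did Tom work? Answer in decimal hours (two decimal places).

8.37 hours

Shift: 11:28 AM–10:20 PM = 10 h 52 min; less 150 min break → 8 h 22 min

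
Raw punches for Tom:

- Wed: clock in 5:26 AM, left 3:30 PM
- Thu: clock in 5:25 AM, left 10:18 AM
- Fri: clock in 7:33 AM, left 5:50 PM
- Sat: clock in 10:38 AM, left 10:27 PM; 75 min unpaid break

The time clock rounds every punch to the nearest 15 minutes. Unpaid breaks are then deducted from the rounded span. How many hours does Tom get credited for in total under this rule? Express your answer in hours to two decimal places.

Wed: in 5:26 AM→5:30 AM, out 3:30 PM→3:30 PM; 10 h 0 min
Thu: in 5:25 AM→5:30 AM, out 10:18 AM→10:15 AM; 4 h 45 min
Fri: in 7:33 AM→7:30 AM, out 5:50 PM→5:45 PM; 10 h 15 min
Sat: in 10:38 AM→10:45 AM, out 10:27 PM→10:30 PM; 11 h 45 min − 75 min = 10 h 30 min
Total credited: 35 h 30 min.

35.50 hours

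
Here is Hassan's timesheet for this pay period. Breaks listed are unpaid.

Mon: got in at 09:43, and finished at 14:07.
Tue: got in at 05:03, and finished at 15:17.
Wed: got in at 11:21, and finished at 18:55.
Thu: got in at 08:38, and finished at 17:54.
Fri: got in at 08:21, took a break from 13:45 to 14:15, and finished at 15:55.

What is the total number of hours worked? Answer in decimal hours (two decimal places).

Mon: 09:43–14:07 = 4 h 24 min
Tue: 05:03–15:17 = 10 h 14 min
Wed: 11:21–18:55 = 7 h 34 min
Thu: 08:38–17:54 = 9 h 16 min
Fri: 08:21–15:55 = 7 h 34 min; less 30 min break → 7 h 4 min
Total: 4 h 24 min + 10 h 14 min + 7 h 34 min + 9 h 16 min + 7 h 4 min = 38 h 32 min.

38.53 hours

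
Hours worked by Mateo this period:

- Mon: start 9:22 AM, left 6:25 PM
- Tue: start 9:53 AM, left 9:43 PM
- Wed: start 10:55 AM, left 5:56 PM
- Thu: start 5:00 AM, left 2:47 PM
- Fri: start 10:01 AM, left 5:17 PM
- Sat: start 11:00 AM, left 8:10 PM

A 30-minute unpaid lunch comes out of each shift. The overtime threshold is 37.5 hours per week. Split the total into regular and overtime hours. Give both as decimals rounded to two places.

Mon: 9:22 AM–6:25 PM = 9 h 3 min; less 30 min break → 8 h 33 min
Tue: 9:53 AM–9:43 PM = 11 h 50 min; less 30 min break → 11 h 20 min
Wed: 10:55 AM–5:56 PM = 7 h 1 min; less 30 min break → 6 h 31 min
Thu: 5:00 AM–2:47 PM = 9 h 47 min; less 30 min break → 9 h 17 min
Fri: 10:01 AM–5:17 PM = 7 h 16 min; less 30 min break → 6 h 46 min
Sat: 11:00 AM–8:10 PM = 9 h 10 min; less 30 min break → 8 h 40 min
Total worked: 51 h 7 min = 51.12 h.
Threshold 37.5 h → overtime 13 h 37 min, regular 37 h 30 min.

Regular 37.50 hours, overtime 13.62 hours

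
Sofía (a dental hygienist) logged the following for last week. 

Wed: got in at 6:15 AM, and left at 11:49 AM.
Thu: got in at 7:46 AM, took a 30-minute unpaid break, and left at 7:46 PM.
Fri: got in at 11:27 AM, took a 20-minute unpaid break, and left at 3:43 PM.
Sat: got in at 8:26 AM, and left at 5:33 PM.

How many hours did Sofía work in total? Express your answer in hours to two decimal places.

Wed: 6:15 AM–11:49 AM = 5 h 34 min
Thu: 7:46 AM–7:46 PM = 12 h 0 min; less 30 min break → 11 h 30 min
Fri: 11:27 AM–3:43 PM = 4 h 16 min; less 20 min break → 3 h 56 min
Sat: 8:26 AM–5:33 PM = 9 h 7 min
Total: 5 h 34 min + 11 h 30 min + 3 h 56 min + 9 h 7 min = 30 h 7 min.

30.12 hours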